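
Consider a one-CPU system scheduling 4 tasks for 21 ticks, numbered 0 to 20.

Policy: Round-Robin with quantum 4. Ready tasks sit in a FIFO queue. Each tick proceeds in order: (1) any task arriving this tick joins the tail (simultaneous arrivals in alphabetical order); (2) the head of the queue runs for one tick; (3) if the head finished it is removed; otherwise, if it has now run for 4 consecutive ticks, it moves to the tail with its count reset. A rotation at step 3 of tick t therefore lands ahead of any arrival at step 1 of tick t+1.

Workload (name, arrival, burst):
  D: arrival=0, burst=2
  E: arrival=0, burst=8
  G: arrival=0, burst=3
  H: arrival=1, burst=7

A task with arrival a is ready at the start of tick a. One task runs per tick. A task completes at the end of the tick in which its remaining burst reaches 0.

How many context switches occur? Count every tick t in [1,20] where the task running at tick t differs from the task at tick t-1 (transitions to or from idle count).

context switches = 6

t=0: queue=[D,E,G] q_used=0 → run D
t=1: queue=[D,E,G,H] q_used=1 → run D
t=2: queue=[E,G,H] q_used=0 → run E
t=3: queue=[E,G,H] q_used=1 → run E
t=4: queue=[E,G,H] q_used=2 → run E
t=5: queue=[E,G,H] q_used=3 → run E
t=6: queue=[G,H,E] q_used=0 → run G
t=7: queue=[G,H,E] q_used=1 → run G
t=8: queue=[G,H,E] q_used=2 → run G
t=9: queue=[H,E] q_used=0 → run H
t=10: queue=[H,E] q_used=1 → run H
t=11: queue=[H,E] q_used=2 → run H
t=12: queue=[H,E] q_used=3 → run H
t=13: queue=[E,H] q_used=0 → run E
t=14: queue=[E,H] q_used=1 → run E
t=15: queue=[E,H] q_used=2 → run E
t=16: queue=[E,H] q_used=3 → run E
t=17: queue=[H] q_used=0 → run H
t=18: queue=[H] q_used=1 → run H
t=19: queue=[H] q_used=2 → run H
t=20: (idle)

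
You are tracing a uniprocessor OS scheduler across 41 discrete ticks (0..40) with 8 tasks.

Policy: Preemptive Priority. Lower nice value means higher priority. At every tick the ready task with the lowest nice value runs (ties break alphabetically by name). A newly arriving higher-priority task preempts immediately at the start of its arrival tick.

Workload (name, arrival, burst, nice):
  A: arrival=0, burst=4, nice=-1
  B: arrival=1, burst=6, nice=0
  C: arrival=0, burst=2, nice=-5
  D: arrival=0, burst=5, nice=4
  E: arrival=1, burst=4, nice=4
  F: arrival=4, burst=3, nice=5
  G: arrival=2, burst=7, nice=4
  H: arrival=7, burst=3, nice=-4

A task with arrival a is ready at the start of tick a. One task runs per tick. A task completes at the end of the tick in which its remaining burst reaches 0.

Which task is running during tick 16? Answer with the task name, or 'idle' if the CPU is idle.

t=0: ready={A,C,D} → run C
t=1: ready={A,B,C,D,E} → run C
t=2: ready={A,B,D,E,G} → run A
t=3: ready={A,B,D,E,G} → run A
t=4: ready={A,B,D,E,F,G} → run A
t=5: ready={A,B,D,E,F,G} → run A
t=6: ready={B,D,E,F,G} → run B
t=7: ready={B,D,E,F,G,H} → run H
t=8: ready={B,D,E,F,G,H} → run H
t=9: ready={B,D,E,F,G,H} → run H
t=10: ready={B,D,E,F,G} → run B
t=11: ready={B,D,E,F,G} → run B
t=12: ready={B,D,E,F,G} → run B
t=13: ready={B,D,E,F,G} → run B
t=14: ready={B,D,E,F,G} → run B
t=15: ready={D,E,F,G} → run D
t=16: ready={D,E,F,G} → run D
t=17: ready={D,E,F,G} → run D
t=18: ready={D,E,F,G} → run D
t=19: ready={D,E,F,G} → run D
t=20: ready={E,F,G} → run E
t=21: ready={E,F,G} → run E
t=22: ready={E,F,G} → run E
t=23: ready={E,F,G} → run E
t=24: ready={F,G} → run G
t=25: ready={F,G} → run G
t=26: ready={F,G} → run G
t=27: ready={F,G} → run G
t=28: ready={F,G} → run G
t=29: ready={F,G} → run G
t=30: ready={F,G} → run G
t=31: ready={F} → run F
t=32: ready={F} → run F
t=33: ready={F} → run F
t=34: (idle)
t=35: (idle)
t=36: (idle)
t=37: (idle)
t=38: (idle)
t=39: (idle)
t=40: (idle)

running at tick 16 = D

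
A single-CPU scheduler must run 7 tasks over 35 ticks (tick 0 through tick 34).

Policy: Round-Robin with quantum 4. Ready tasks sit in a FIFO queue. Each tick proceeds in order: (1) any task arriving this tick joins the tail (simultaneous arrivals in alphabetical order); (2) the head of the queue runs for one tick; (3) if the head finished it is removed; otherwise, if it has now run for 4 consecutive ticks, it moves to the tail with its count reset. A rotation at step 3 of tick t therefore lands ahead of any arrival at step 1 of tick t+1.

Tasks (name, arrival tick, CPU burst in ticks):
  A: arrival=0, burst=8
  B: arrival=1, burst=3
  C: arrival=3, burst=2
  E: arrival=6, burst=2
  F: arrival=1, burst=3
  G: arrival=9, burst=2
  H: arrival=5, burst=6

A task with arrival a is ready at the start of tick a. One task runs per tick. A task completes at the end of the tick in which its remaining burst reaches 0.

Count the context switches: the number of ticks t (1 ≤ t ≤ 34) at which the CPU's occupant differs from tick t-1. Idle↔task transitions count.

context switches = 9

t=0: queue=[A] q_used=0 → run A
t=1: queue=[A,B,F] q_used=1 → run A
t=2: queue=[A,B,F] q_used=2 → run A
t=3: queue=[A,B,F,C] q_used=3 → run A
t=4: queue=[B,F,C,A] q_used=0 → run B
t=5: queue=[B,F,C,A,H] q_used=1 → run B
t=6: queue=[B,F,C,A,H,E] q_used=2 → run B
t=7: queue=[F,C,A,H,E] q_used=0 → run F
t=8: queue=[F,C,A,H,E] q_used=1 → run F
t=9: queue=[F,C,A,H,E,G] q_used=2 → run F
t=10: queue=[C,A,H,E,G] q_used=0 → run C
t=11: queue=[C,A,H,E,G] q_used=1 → run C
t=12: queue=[A,H,E,G] q_used=0 → run A
t=13: queue=[A,H,E,G] q_used=1 → run A
t=14: queue=[A,H,E,G] q_used=2 → run A
t=15: queue=[A,H,E,G] q_used=3 → run A
t=16: queue=[H,E,G] q_used=0 → run H
t=17: queue=[H,E,G] q_used=1 → run H
t=18: queue=[H,E,G] q_used=2 → run H
t=19: queue=[H,E,G] q_used=3 → run H
t=20: queue=[E,G,H] q_used=0 → run E
t=21: queue=[E,G,H] q_used=1 → run E
t=22: queue=[G,H] q_used=0 → run G
t=23: queue=[G,H] q_used=1 → run G
t=24: queue=[H] q_used=0 → run H
t=25: queue=[H] q_used=1 → run H
t=26: (idle)
t=27: (idle)
t=28: (idle)
t=29: (idle)
t=30: (idle)
t=31: (idle)
t=32: (idle)
t=33: (idle)
t=34: (idle)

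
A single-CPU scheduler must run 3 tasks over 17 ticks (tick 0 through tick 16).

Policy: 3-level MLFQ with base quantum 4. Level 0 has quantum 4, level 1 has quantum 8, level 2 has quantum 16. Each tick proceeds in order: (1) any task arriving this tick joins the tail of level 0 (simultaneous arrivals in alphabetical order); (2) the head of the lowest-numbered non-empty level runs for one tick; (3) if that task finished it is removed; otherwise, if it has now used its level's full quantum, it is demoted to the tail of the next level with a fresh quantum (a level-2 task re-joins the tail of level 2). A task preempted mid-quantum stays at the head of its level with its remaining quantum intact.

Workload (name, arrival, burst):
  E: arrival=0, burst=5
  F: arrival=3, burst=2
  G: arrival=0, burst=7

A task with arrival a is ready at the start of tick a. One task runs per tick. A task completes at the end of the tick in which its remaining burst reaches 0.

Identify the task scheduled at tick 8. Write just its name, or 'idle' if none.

t=0: L0/L1/L2 = EG/-/- → run E
t=1: L0/L1/L2 = EG/-/- → run E
t=2: L0/L1/L2 = EG/-/- → run E
t=3: L0/L1/L2 = EGF/-/- → run E
t=4: L0/L1/L2 = GF/E/- → run G
t=5: L0/L1/L2 = GF/E/- → run G
t=6: L0/L1/L2 = GF/E/- → run G
t=7: L0/L1/L2 = GF/E/- → run G
t=8: L0/L1/L2 = F/EG/- → run F
t=9: L0/L1/L2 = F/EG/- → run F
t=10: L0/L1/L2 = -/EG/- → run E
t=11: L0/L1/L2 = -/G/- → run G
t=12: L0/L1/L2 = -/G/- → run G
t=13: L0/L1/L2 = -/G/- → run G
t=14: (idle)
t=15: (idle)
t=16: (idle)

running at tick 8 = F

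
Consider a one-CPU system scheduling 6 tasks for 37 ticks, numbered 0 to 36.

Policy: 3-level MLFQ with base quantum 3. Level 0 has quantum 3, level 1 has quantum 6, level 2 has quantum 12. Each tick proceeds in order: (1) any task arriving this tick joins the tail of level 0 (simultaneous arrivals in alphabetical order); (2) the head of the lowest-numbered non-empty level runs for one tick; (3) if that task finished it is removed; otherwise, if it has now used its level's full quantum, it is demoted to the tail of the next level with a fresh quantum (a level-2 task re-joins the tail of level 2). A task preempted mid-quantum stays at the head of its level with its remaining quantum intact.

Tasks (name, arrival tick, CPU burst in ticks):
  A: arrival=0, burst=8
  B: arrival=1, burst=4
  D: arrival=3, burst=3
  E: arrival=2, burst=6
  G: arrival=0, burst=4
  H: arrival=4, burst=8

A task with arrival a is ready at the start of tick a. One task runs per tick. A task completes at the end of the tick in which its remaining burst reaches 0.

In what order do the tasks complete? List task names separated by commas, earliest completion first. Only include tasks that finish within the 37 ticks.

t=0: L0/L1/L2 = AG/-/- → run A
t=1: L0/L1/L2 = AGB/-/- → run A
t=2: L0/L1/L2 = AGBE/-/- → run A
t=3: L0/L1/L2 = GBED/A/- → run G
t=4: L0/L1/L2 = GBEDH/A/- → run G
t=5: L0/L1/L2 = GBEDH/A/- → run G
t=6: L0/L1/L2 = BEDH/AG/- → run B
t=7: L0/L1/L2 = BEDH/AG/- → run B
t=8: L0/L1/L2 = BEDH/AG/- → run B
t=9: L0/L1/L2 = EDH/AGB/- → run E
t=10: L0/L1/L2 = EDH/AGB/- → run E
t=11: L0/L1/L2 = EDH/AGB/- → run E
t=12: L0/L1/L2 = DH/AGBE/- → run D
t=13: L0/L1/L2 = DH/AGBE/- → run D
t=14: L0/L1/L2 = DH/AGBE/- → run D
t=15: L0/L1/L2 = H/AGBE/- → run H
t=16: L0/L1/L2 = H/AGBE/- → run H
t=17: L0/L1/L2 = H/AGBE/- → run H
t=18: L0/L1/L2 = -/AGBEH/- → run A
t=19: L0/L1/L2 = -/AGBEH/- → run A
t=20: L0/L1/L2 = -/AGBEH/- → run A
t=21: L0/L1/L2 = -/AGBEH/- → run A
t=22: L0/L1/L2 = -/AGBEH/- → run A
t=23: L0/L1/L2 = -/GBEH/- → run G
t=24: L0/L1/L2 = -/BEH/- → run B
t=25: L0/L1/L2 = -/EH/- → run E
t=26: L0/L1/L2 = -/EH/- → run E
t=27: L0/L1/L2 = -/EH/- → run E
t=28: L0/L1/L2 = -/H/- → run H
t=29: L0/L1/L2 = -/H/- → run H
t=30: L0/L1/L2 = -/H/- → run H
t=31: L0/L1/L2 = -/H/- → run H
t=32: L0/L1/L2 = -/H/- → run H
t=33: (idle)
t=34: (idle)
t=35: (idle)
t=36: (idle)

completion order = D, A, G, B, E, H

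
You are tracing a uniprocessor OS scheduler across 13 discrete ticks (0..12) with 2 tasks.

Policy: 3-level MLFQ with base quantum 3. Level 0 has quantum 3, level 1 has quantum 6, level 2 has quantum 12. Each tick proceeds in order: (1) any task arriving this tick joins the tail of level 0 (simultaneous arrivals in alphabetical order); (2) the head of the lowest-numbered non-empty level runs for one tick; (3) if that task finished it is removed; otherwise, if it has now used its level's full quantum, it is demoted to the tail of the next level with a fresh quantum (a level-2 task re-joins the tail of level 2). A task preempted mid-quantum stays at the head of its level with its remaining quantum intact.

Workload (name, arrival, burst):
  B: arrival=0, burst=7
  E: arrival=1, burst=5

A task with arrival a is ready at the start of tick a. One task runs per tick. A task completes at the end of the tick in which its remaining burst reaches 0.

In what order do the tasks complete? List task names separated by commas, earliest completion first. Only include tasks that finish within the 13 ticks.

completion order = B, E

t=0: L0/L1/L2 = B/-/- → run B
t=1: L0/L1/L2 = BE/-/- → run B
t=2: L0/L1/L2 = BE/-/- → run B
t=3: L0/L1/L2 = E/B/- → run E
t=4: L0/L1/L2 = E/B/- → run E
t=5: L0/L1/L2 = E/B/- → run E
t=6: L0/L1/L2 = -/BE/- → run B
t=7: L0/L1/L2 = -/BE/- → run B
t=8: L0/L1/L2 = -/BE/- → run B
t=9: L0/L1/L2 = -/BE/- → run B
t=10: L0/L1/L2 = -/E/- → run E
t=11: L0/L1/L2 = -/E/- → run E
t=12: (idle)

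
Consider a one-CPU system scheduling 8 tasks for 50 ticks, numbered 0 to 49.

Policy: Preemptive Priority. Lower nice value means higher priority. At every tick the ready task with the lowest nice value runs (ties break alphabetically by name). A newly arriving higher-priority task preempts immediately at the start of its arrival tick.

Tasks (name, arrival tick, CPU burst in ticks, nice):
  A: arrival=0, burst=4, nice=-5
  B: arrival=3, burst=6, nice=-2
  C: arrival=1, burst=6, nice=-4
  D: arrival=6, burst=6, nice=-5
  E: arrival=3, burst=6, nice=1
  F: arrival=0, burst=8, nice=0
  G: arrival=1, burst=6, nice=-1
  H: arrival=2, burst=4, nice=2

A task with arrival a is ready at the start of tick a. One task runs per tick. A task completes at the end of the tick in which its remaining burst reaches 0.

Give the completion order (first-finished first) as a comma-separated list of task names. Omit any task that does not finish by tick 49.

completion order = A, D, C, B, G, F, E, H

t=0: ready={A,F} → run A
t=1: ready={A,C,F,G} → run A
t=2: ready={A,C,F,G,H} → run A
t=3: ready={A,B,C,E,F,G,H} → run A
t=4: ready={B,C,E,F,G,H} → run C
t=5: ready={B,C,E,F,G,H} → run C
t=6: ready={B,C,D,E,F,G,H} → run D
t=7: ready={B,C,D,E,F,G,H} → run D
t=8: ready={B,C,D,E,F,G,H} → run D
t=9: ready={B,C,D,E,F,G,H} → run D
t=10: ready={B,C,D,E,F,G,H} → run D
t=11: ready={B,C,D,E,F,G,H} → run D
t=12: ready={B,C,E,F,G,H} → run C
t=13: ready={B,C,E,F,G,H} → run C
t=14: ready={B,C,E,F,G,H} → run C
t=15: ready={B,C,E,F,G,H} → run C
t=16: ready={B,E,F,G,H} → run B
t=17: ready={B,E,F,G,H} → run B
t=18: ready={B,E,F,G,H} → run B
t=19: ready={B,E,F,G,H} → run B
t=20: ready={B,E,F,G,H} → run B
t=21: ready={B,E,F,G,H} → run B
t=22: ready={E,F,G,H} → run G
t=23: ready={E,F,G,H} → run G
t=24: ready={E,F,G,H} → run G
t=25: ready={E,F,G,H} → run G
t=26: ready={E,F,G,H} → run G
t=27: ready={E,F,G,H} → run G
t=28: ready={E,F,H} → run F
t=29: ready={E,F,H} → run F
t=30: ready={E,F,H} → run F
t=31: ready={E,F,H} → run F
t=32: ready={E,F,H} → run F
t=33: ready={E,F,H} → run F
t=34: ready={E,F,H} → run F
t=35: ready={E,F,H} → run F
t=36: ready={E,H} → run E
t=37: ready={E,H} → run E
t=38: ready={E,H} → run E
t=39: ready={E,H} → run E
t=40: ready={E,H} → run E
t=41: ready={E,H} → run E
t=42: ready={H} → run H
t=43: ready={H} → run H
t=44: ready={H} → run H
t=45: ready={H} → run H
t=46: (idle)
t=47: (idle)
t=48: (idle)
t=49: (idle)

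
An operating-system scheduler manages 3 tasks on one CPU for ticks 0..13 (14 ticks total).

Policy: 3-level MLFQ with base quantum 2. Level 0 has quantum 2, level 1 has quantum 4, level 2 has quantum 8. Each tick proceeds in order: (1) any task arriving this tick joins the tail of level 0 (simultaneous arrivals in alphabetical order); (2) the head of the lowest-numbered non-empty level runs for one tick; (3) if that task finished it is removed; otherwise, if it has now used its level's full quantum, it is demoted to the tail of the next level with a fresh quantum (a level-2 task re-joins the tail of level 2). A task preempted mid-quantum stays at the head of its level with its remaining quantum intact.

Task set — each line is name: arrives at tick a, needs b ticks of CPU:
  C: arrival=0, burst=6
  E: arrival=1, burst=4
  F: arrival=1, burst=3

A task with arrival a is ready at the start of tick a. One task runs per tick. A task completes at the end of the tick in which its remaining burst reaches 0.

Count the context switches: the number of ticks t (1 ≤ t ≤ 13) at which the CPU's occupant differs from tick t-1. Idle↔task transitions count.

t=0: L0/L1/L2 = C/-/- → run C
t=1: L0/L1/L2 = CEF/-/- → run C
t=2: L0/L1/L2 = EF/C/- → run E
t=3: L0/L1/L2 = EF/C/- → run E
t=4: L0/L1/L2 = F/CE/- → run F
t=5: L0/L1/L2 = F/CE/- → run F
t=6: L0/L1/L2 = -/CEF/- → run C
t=7: L0/L1/L2 = -/CEF/- → run C
t=8: L0/L1/L2 = -/CEF/- → run C
t=9: L0/L1/L2 = -/CEF/- → run C
t=10: L0/L1/L2 = -/EF/- → run E
t=11: L0/L1/L2 = -/EF/- → run E
t=12: L0/L1/L2 = -/F/- → run F
t=13: (idle)

context switches = 6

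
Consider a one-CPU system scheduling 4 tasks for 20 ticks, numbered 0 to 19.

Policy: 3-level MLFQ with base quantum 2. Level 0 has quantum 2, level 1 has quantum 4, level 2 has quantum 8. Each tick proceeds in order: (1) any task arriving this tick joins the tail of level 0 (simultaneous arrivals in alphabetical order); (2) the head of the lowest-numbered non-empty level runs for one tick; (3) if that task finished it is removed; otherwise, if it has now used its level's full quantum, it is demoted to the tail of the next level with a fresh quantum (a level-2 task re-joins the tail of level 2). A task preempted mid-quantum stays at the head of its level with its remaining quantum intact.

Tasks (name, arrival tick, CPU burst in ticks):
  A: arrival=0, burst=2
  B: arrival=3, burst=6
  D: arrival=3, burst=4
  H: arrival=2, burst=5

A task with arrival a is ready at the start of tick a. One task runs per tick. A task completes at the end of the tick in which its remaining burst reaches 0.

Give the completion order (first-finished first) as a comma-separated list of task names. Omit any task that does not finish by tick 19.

completion order = A, H, B, D

t=0: L0/L1/L2 = A/-/- → run A
t=1: L0/L1/L2 = A/-/- → run A
t=2: L0/L1/L2 = H/-/- → run H
t=3: L0/L1/L2 = HBD/-/- → run H
t=4: L0/L1/L2 = BD/H/- → run B
t=5: L0/L1/L2 = BD/H/- → run B
t=6: L0/L1/L2 = D/HB/- → run D
t=7: L0/L1/L2 = D/HB/- → run D
t=8: L0/L1/L2 = -/HBD/- → run H
t=9: L0/L1/L2 = -/HBD/- → run H
t=10: L0/L1/L2 = -/HBD/- → run H
t=11: L0/L1/L2 = -/BD/- → run B
t=12: L0/L1/L2 = -/BD/- → run B
t=13: L0/L1/L2 = -/BD/- → run B
t=14: L0/L1/L2 = -/BD/- → run B
t=15: L0/L1/L2 = -/D/- → run D
t=16: L0/L1/L2 = -/D/- → run D
t=17: (idle)
t=18: (idle)
t=19: (idle)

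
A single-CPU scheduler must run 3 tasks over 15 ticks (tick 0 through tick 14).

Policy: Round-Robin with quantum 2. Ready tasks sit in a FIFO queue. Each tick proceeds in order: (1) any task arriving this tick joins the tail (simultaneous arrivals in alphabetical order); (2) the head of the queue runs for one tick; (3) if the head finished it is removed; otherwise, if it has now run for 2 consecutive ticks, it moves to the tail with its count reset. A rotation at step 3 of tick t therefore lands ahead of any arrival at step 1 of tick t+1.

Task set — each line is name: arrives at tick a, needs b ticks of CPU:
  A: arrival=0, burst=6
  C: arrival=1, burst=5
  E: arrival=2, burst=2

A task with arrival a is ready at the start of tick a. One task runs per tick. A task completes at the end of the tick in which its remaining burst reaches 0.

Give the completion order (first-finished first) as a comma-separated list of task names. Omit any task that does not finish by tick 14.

t=0: queue=[A] q_used=0 → run A
t=1: queue=[A,C] q_used=1 → run A
t=2: queue=[C,A,E] q_used=0 → run C
t=3: queue=[C,A,E] q_used=1 → run C
t=4: queue=[A,E,C] q_used=0 → run A
t=5: queue=[A,E,C] q_used=1 → run A
t=6: queue=[E,C,A] q_used=0 → run E
t=7: queue=[E,C,A] q_used=1 → run E
t=8: queue=[C,A] q_used=0 → run C
t=9: queue=[C,A] q_used=1 → run C
t=10: queue=[A,C] q_used=0 → run A
t=11: queue=[A,C] q_used=1 → run A
t=12: queue=[C] q_used=0 → run C
t=13: (idle)
t=14: (idle)

completion order = E, A, C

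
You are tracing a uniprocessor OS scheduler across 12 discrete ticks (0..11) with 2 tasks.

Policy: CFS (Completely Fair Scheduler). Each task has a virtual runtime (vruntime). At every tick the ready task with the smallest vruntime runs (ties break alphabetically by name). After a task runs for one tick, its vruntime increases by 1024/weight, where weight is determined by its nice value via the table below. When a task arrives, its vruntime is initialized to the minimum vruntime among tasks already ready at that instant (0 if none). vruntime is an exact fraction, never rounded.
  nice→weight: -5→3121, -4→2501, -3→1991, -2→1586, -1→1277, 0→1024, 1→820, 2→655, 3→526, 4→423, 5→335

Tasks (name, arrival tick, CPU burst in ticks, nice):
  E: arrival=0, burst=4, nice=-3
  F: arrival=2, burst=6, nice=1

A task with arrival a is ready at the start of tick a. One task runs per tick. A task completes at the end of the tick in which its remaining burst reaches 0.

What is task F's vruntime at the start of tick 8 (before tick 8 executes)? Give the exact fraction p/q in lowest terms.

t=0: vr[E=0] → run E
t=1: vr[E=1024/1991] → run E
t=2: vr[E=2048/1991 F=2048/1991] → run E
t=3: vr[E=3072/1991 F=2048/1991] → run F
t=4: vr[E=3072/1991 F=929536/408155] → run E
t=5: vr[F=929536/408155] → run F
t=6: vr[F=1439232/408155] → run F
t=7: vr[F=1948928/408155] → run F
t=8: vr[F=2458624/408155] → run F
t=9: vr[F=593664/81631] → run F
t=10: (idle)
t=11: (idle)

vruntime(F, start of tick 8) = 2458624/408155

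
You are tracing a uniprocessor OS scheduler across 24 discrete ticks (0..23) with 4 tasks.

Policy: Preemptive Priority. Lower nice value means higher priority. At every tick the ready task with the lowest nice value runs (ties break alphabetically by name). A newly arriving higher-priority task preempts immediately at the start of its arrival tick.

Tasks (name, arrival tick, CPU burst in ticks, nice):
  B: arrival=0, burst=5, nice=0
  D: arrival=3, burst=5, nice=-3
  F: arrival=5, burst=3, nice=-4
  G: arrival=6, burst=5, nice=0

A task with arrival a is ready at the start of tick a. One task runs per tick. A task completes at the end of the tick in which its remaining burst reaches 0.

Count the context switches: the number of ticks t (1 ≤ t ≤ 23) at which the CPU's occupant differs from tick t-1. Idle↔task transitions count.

t=0: ready={B} → run B
t=1: ready={B} → run B
t=2: ready={B} → run B
t=3: ready={B,D} → run D
t=4: ready={B,D} → run D
t=5: ready={B,D,F} → run F
t=6: ready={B,D,F,G} → run F
t=7: ready={B,D,F,G} → run F
t=8: ready={B,D,G} → run D
t=9: ready={B,D,G} → run D
t=10: ready={B,D,G} → run D
t=11: ready={B,G} → run B
t=12: ready={B,G} → run B
t=13: ready={G} → run G
t=14: ready={G} → run G
t=15: ready={G} → run G
t=16: ready={G} → run G
t=17: ready={G} → run G
t=18: (idle)
t=19: (idle)
t=20: (idle)
t=21: (idle)
t=22: (idle)
t=23: (idle)

context switches = 6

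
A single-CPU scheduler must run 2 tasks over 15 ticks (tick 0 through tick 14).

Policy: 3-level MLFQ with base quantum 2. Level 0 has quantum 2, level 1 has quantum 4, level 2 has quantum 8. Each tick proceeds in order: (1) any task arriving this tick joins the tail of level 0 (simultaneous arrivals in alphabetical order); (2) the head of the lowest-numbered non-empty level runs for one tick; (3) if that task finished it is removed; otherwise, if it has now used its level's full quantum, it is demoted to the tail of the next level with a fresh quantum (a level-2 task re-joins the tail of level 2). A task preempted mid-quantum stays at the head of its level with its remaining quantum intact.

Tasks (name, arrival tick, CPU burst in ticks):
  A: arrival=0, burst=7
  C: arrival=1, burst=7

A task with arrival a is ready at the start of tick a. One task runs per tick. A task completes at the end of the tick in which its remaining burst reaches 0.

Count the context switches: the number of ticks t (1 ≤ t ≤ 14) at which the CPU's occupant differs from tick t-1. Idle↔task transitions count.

context switches = 6

t=0: L0/L1/L2 = A/-/- → run A
t=1: L0/L1/L2 = AC/-/- → run A
t=2: L0/L1/L2 = C/A/- → run C
t=3: L0/L1/L2 = C/A/- → run C
t=4: L0/L1/L2 = -/AC/- → run A
t=5: L0/L1/L2 = -/AC/- → run A
t=6: L0/L1/L2 = -/AC/- → run A
t=7: L0/L1/L2 = -/AC/- → run A
t=8: L0/L1/L2 = -/C/A → run C
t=9: L0/L1/L2 = -/C/A → run C
t=10: L0/L1/L2 = -/C/A → run C
t=11: L0/L1/L2 = -/C/A → run C
t=12: L0/L1/L2 = -/-/AC → run A
t=13: L0/L1/L2 = -/-/C → run C
t=14: (idle)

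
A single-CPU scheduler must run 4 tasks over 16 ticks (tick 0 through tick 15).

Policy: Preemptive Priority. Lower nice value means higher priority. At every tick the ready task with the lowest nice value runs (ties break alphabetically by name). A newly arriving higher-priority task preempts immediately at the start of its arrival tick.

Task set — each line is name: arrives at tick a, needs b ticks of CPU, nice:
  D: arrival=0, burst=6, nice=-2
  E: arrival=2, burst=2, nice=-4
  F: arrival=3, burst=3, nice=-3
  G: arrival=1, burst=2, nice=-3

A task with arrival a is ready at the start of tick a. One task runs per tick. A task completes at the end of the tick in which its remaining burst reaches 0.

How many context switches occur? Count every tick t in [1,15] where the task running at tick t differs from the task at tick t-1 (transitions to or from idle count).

context switches = 6

t=0: ready={D} → run D
t=1: ready={D,G} → run G
t=2: ready={D,E,G} → run E
t=3: ready={D,E,F,G} → run E
t=4: ready={D,F,G} → run F
t=5: ready={D,F,G} → run F
t=6: ready={D,F,G} → run F
t=7: ready={D,G} → run G
t=8: ready={D} → run D
t=9: ready={D} → run D
t=10: ready={D} → run D
t=11: ready={D} → run D
t=12: ready={D} → run D
t=13: (idle)
t=14: (idle)
t=15: (idle)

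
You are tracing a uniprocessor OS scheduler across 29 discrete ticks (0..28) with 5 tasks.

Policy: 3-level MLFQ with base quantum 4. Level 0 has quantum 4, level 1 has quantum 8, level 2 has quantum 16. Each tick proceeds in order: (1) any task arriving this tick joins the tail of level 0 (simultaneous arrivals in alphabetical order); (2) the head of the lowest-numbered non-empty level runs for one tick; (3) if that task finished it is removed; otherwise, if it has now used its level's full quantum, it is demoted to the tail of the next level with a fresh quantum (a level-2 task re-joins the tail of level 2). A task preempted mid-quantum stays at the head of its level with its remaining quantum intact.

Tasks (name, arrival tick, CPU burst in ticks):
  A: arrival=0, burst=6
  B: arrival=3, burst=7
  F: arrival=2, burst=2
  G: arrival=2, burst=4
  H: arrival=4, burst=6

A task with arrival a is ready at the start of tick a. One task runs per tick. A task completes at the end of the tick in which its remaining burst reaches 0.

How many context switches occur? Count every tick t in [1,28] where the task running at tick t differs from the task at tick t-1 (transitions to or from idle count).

context switches = 8

t=0: L0/L1/L2 = A/-/- → run A
t=1: L0/L1/L2 = A/-/- → run A
t=2: L0/L1/L2 = AFG/-/- → run A
t=3: L0/L1/L2 = AFGB/-/- → run A
t=4: L0/L1/L2 = FGBH/A/- → run F
t=5: L0/L1/L2 = FGBH/A/- → run F
t=6: L0/L1/L2 = GBH/A/- → run G
t=7: L0/L1/L2 = GBH/A/- → run G
t=8: L0/L1/L2 = GBH/A/- → run G
t=9: L0/L1/L2 = GBH/A/- → run G
t=10: L0/L1/L2 = BH/A/- → run B
t=11: L0/L1/L2 = BH/A/- → run B
t=12: L0/L1/L2 = BH/A/- → run B
t=13: L0/L1/L2 = BH/A/- → run B
t=14: L0/L1/L2 = H/AB/- → run H
t=15: L0/L1/L2 = H/AB/- → run H
t=16: L0/L1/L2 = H/AB/- → run H
t=17: L0/L1/L2 = H/AB/- → run H
t=18: L0/L1/L2 = -/ABH/- → run A
t=19: L0/L1/L2 = -/ABH/- → run A
t=20: L0/L1/L2 = -/BH/- → run B
t=21: L0/L1/L2 = -/BH/- → run B
t=22: L0/L1/L2 = -/BH/- → run B
t=23: L0/L1/L2 = -/H/- → run H
t=24: L0/L1/L2 = -/H/- → run H
t=25: (idle)
t=26: (idle)
t=27: (idle)
t=28: (idle)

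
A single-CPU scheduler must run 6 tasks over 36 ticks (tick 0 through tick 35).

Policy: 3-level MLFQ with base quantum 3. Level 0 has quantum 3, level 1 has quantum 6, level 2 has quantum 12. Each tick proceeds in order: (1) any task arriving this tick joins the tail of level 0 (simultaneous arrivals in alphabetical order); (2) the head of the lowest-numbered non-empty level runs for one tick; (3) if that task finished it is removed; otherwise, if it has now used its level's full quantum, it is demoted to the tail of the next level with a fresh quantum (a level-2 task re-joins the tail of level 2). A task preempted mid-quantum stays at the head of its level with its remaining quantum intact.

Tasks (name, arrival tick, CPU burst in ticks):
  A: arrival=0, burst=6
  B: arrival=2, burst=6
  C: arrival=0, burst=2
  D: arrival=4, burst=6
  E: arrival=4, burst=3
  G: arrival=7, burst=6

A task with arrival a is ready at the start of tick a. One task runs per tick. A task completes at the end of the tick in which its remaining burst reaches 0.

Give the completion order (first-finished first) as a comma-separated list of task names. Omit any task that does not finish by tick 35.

t=0: L0/L1/L2 = AC/-/- → run A
t=1: L0/L1/L2 = AC/-/- → run A
t=2: L0/L1/L2 = ACB/-/- → run A
t=3: L0/L1/L2 = CB/A/- → run C
t=4: L0/L1/L2 = CBDE/A/- → run C
t=5: L0/L1/L2 = BDE/A/- → run B
t=6: L0/L1/L2 = BDE/A/- → run B
t=7: L0/L1/L2 = BDEG/A/- → run B
t=8: L0/L1/L2 = DEG/AB/- → run D
t=9: L0/L1/L2 = DEG/AB/- → run D
t=10: L0/L1/L2 = DEG/AB/- → run D
t=11: L0/L1/L2 = EG/ABD/- → run E
t=12: L0/L1/L2 = EG/ABD/- → run E
t=13: L0/L1/L2 = EG/ABD/- → run E
t=14: L0/L1/L2 = G/ABD/- → run G
t=15: L0/L1/L2 = G/ABD/- → run G
t=16: L0/L1/L2 = G/ABD/- → run G
t=17: L0/L1/L2 = -/ABDG/- → run A
t=18: L0/L1/L2 = -/ABDG/- → run A
t=19: L0/L1/L2 = -/ABDG/- → run A
t=20: L0/L1/L2 = -/BDG/- → run B
t=21: L0/L1/L2 = -/BDG/- → run B
t=22: L0/L1/L2 = -/BDG/- → run B
t=23: L0/L1/L2 = -/DG/- → run D
t=24: L0/L1/L2 = -/DG/- → run D
t=25: L0/L1/L2 = -/DG/- → run D
t=26: L0/L1/L2 = -/G/- → run G
t=27: L0/L1/L2 = -/G/- → run G
t=28: L0/L1/L2 = -/G/- → run G
t=29: (idle)
t=30: (idle)
t=31: (idle)
t=32: (idle)
t=33: (idle)
t=34: (idle)
t=35: (idle)

completion order = C, E, A, B, D, G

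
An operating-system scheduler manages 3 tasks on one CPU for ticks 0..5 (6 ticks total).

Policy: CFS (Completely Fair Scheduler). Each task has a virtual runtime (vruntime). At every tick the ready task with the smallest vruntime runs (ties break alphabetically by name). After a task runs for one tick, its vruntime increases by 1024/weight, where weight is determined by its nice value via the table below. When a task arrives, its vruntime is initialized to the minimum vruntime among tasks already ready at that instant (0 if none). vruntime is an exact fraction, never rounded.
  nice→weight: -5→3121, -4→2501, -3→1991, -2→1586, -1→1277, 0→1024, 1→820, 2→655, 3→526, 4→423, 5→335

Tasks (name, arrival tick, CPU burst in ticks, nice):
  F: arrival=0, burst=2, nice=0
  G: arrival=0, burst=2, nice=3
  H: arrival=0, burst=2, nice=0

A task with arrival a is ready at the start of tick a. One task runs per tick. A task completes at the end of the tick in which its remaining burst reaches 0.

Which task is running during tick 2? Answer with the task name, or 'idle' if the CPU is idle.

t=0: vr[F=0 G=0 H=0] → run F
t=1: vr[F=1 G=0 H=0] → run G
t=2: vr[F=1 G=512/263 H=0] → run H
t=3: vr[F=1 G=512/263 H=1] → run F
t=4: vr[G=512/263 H=1] → run H
t=5: vr[G=512/263] → run G

running at tick 2 = H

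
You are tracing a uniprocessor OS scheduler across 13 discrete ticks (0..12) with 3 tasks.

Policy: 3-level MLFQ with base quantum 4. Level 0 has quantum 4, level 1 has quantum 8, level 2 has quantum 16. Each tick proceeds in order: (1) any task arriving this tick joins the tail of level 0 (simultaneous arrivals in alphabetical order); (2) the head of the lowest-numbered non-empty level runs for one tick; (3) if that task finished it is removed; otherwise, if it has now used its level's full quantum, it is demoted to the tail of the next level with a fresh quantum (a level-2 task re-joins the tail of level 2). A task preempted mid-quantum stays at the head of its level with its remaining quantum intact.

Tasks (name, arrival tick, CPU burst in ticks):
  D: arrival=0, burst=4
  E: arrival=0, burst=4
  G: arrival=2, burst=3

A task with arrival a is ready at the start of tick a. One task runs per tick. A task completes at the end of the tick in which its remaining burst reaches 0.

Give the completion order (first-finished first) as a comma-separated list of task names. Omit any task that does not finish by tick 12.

completion order = D, E, G

t=0: L0/L1/L2 = DE/-/- → run D
t=1: L0/L1/L2 = DE/-/- → run D
t=2: L0/L1/L2 = DEG/-/- → run D
t=3: L0/L1/L2 = DEG/-/- → run D
t=4: L0/L1/L2 = EG/-/- → run E
t=5: L0/L1/L2 = EG/-/- → run E
t=6: L0/L1/L2 = EG/-/- → run E
t=7: L0/L1/L2 = EG/-/- → run E
t=8: L0/L1/L2 = G/-/- → run G
t=9: L0/L1/L2 = G/-/- → run G
t=10: L0/L1/L2 = G/-/- → run G
t=11: (idle)
t=12: (idle)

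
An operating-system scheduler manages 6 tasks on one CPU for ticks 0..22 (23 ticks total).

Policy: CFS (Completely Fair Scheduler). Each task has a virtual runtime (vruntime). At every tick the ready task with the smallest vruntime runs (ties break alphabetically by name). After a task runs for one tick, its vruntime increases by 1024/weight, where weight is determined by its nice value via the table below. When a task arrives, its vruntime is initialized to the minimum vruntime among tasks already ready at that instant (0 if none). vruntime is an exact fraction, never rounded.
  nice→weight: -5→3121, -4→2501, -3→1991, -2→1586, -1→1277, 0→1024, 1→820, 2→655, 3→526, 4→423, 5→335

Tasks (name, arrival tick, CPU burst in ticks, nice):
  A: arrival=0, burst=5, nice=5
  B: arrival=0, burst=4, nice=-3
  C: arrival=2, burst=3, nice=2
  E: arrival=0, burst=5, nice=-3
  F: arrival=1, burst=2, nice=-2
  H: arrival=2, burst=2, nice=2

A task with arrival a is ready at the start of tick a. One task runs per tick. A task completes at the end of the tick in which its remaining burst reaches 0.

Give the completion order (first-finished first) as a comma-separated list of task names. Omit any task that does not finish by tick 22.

t=0: vr[A=0 B=0 E=0] → run A
t=1: vr[A=1024/335 B=0 E=0 F=0] → run B
t=2: vr[A=1024/335 B=1024/1991 C=0 E=0 F=0 H=0] → run C
t=3: vr[A=1024/335 B=1024/1991 C=1024/655 E=0 F=0 H=0] → run E
t=4: vr[A=1024/335 B=1024/1991 C=1024/655 E=1024/1991 F=0 H=0] → run F
t=5: vr[A=1024/335 B=1024/1991 C=1024/655 E=1024/1991 F=512/793 H=0] → run H
t=6: vr[A=1024/335 B=1024/1991 C=1024/655 E=1024/1991 F=512/793 H=1024/655] → run B
t=7: vr[A=1024/335 B=2048/1991 C=1024/655 E=1024/1991 F=512/793 H=1024/655] → run E
t=8: vr[A=1024/335 B=2048/1991 C=1024/655 E=2048/1991 F=512/793 H=1024/655] → run F
t=9: vr[A=1024/335 B=2048/1991 C=1024/655 E=2048/1991 H=1024/655] → run B
t=10: vr[A=1024/335 B=3072/1991 C=1024/655 E=2048/1991 H=1024/655] → run E
t=11: vr[A=1024/335 B=3072/1991 C=1024/655 E=3072/1991 H=1024/655] → run B
t=12: vr[A=1024/335 C=1024/655 E=3072/1991 H=1024/655] → run E
t=13: vr[A=1024/335 C=1024/655 E=4096/1991 H=1024/655] → run C
t=14: vr[A=1024/335 C=2048/655 E=4096/1991 H=1024/655] → run H
t=15: vr[A=1024/335 C=2048/655 E=4096/1991] → run E
t=16: vr[A=1024/335 C=2048/655] → run A
t=17: vr[A=2048/335 C=2048/655] → run C
t=18: vr[A=2048/335] → run A
t=19: vr[A=3072/335] → run A
t=20: vr[A=4096/335] → run A
t=21: (idle)
t=22: (idle)

completion order = F, B, H, E, C, A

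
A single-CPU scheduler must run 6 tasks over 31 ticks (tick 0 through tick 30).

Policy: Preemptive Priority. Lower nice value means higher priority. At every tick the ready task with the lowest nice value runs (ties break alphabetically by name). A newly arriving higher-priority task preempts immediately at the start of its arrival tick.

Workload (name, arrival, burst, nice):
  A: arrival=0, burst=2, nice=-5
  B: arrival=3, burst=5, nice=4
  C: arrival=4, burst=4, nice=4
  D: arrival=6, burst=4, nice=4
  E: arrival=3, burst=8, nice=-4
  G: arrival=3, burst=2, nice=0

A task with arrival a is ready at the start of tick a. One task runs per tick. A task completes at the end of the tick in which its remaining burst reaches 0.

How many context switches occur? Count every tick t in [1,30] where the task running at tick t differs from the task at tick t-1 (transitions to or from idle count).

t=0: ready={A} → run A
t=1: ready={A} → run A
t=2: (idle)
t=3: ready={B,E,G} → run E
t=4: ready={B,C,E,G} → run E
t=5: ready={B,C,E,G} → run E
t=6: ready={B,C,D,E,G} → run E
t=7: ready={B,C,D,E,G} → run E
t=8: ready={B,C,D,E,G} → run E
t=9: ready={B,C,D,E,G} → run E
t=10: ready={B,C,D,E,G} → run E
t=11: ready={B,C,D,G} → run G
t=12: ready={B,C,D,G} → run G
t=13: ready={B,C,D} → run B
t=14: ready={B,C,D} → run B
t=15: ready={B,C,D} → run B
t=16: ready={B,C,D} → run B
t=17: ready={B,C,D} → run B
t=18: ready={C,D} → run C
t=19: ready={C,D} → run C
t=20: ready={C,D} → run C
t=21: ready={C,D} → run C
t=22: ready={D} → run D
t=23: ready={D} → run D
t=24: ready={D} → run D
t=25: ready={D} → run D
t=26: (idle)
t=27: (idle)
t=28: (idle)
t=29: (idle)
t=30: (idle)

context switches = 7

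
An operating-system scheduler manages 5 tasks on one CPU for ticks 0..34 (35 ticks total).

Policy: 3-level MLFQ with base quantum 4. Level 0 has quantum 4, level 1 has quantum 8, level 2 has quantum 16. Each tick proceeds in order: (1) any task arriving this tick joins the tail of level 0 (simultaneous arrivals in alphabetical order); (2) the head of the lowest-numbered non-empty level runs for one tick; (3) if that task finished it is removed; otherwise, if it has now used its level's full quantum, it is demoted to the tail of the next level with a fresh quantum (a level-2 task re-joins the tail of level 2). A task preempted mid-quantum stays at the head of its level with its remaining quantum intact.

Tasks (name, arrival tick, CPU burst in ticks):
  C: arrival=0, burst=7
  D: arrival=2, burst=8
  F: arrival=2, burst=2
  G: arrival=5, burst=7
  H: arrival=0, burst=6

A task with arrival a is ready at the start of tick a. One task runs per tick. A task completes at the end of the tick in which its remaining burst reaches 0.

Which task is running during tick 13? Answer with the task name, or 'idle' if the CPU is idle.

running at tick 13 = F

t=0: L0/L1/L2 = CH/-/- → run C
t=1: L0/L1/L2 = CH/-/- → run C
t=2: L0/L1/L2 = CHDF/-/- → run C
t=3: L0/L1/L2 = CHDF/-/- → run C
t=4: L0/L1/L2 = HDF/C/- → run H
t=5: L0/L1/L2 = HDFG/C/- → run H
t=6: L0/L1/L2 = HDFG/C/- → run H
t=7: L0/L1/L2 = HDFG/C/- → run H
t=8: L0/L1/L2 = DFG/CH/- → run D
t=9: L0/L1/L2 = DFG/CH/- → run D
t=10: L0/L1/L2 = DFG/CH/- → run D
t=11: L0/L1/L2 = DFG/CH/- → run D
t=12: L0/L1/L2 = FG/CHD/- → run F
t=13: L0/L1/L2 = FG/CHD/- → run F
t=14: L0/L1/L2 = G/CHD/- → run G
t=15: L0/L1/L2 = G/CHD/- → run G
t=16: L0/L1/L2 = G/CHD/- → run G
t=17: L0/L1/L2 = G/CHD/- → run G
t=18: L0/L1/L2 = -/CHDG/- → run C
t=19: L0/L1/L2 = -/CHDG/- → run C
t=20: L0/L1/L2 = -/CHDG/- → run C
t=21: L0/L1/L2 = -/HDG/- → run H
t=22: L0/L1/L2 = -/HDG/- → run H
t=23: L0/L1/L2 = -/DG/- → run D
t=24: L0/L1/L2 = -/DG/- → run D
t=25: L0/L1/L2 = -/DG/- → run D
t=26: L0/L1/L2 = -/DG/- → run D
t=27: L0/L1/L2 = -/G/- → run G
t=28: L0/L1/L2 = -/G/- → run G
t=29: L0/L1/L2 = -/G/- → run G
t=30: (idle)
t=31: (idle)
t=32: (idle)
t=33: (idle)
t=34: (idle)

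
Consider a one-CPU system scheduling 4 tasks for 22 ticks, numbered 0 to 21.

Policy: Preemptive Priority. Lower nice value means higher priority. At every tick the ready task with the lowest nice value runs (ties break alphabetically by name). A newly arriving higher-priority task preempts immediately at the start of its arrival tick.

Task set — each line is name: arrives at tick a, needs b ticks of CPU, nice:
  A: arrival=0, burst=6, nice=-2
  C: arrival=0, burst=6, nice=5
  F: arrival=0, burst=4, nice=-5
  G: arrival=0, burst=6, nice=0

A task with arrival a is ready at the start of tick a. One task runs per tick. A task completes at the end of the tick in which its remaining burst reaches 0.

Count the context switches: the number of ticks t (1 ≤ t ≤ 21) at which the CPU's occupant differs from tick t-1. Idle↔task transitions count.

context switches = 3

t=0: ready={A,C,F,G} → run F
t=1: ready={A,C,F,G} → run F
t=2: ready={A,C,F,G} → run F
t=3: ready={A,C,F,G} → run F
t=4: ready={A,C,G} → run A
t=5: ready={A,C,G} → run A
t=6: ready={A,C,G} → run A
t=7: ready={A,C,G} → run A
t=8: ready={A,C,G} → run A
t=9: ready={A,C,G} → run A
t=10: ready={C,G} → run G
t=11: ready={C,G} → run G
t=12: ready={C,G} → run G
t=13: ready={C,G} → run G
t=14: ready={C,G} → run G
t=15: ready={C,G} → run G
t=16: ready={C} → run C
t=17: ready={C} → run C
t=18: ready={C} → run C
t=19: ready={C} → run C
t=20: ready={C} → run C
t=21: ready={C} → run C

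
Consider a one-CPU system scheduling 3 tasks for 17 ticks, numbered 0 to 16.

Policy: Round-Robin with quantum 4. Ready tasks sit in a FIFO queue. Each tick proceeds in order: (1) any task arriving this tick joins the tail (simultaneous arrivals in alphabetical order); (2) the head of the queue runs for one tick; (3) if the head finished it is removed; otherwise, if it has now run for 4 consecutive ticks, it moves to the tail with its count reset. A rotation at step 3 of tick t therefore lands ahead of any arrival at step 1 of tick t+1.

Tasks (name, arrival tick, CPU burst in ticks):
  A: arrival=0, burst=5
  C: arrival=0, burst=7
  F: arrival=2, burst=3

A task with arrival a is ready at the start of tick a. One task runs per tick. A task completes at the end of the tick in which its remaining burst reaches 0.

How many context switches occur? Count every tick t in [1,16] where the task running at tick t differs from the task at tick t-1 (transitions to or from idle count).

t=0: queue=[A,C] q_used=0 → run A
t=1: queue=[A,C] q_used=1 → run A
t=2: queue=[A,C,F] q_used=2 → run A
t=3: queue=[A,C,F] q_used=3 → run A
t=4: queue=[C,F,A] q_used=0 → run C
t=5: queue=[C,F,A] q_used=1 → run C
t=6: queue=[C,F,A] q_used=2 → run C
t=7: queue=[C,F,A] q_used=3 → run C
t=8: queue=[F,A,C] q_used=0 → run F
t=9: queue=[F,A,C] q_used=1 → run F
t=10: queue=[F,A,C] q_used=2 → run F
t=11: queue=[A,C] q_used=0 → run A
t=12: queue=[C] q_used=0 → run C
t=13: queue=[C] q_used=1 → run C
t=14: queue=[C] q_used=2 → run C
t=15: (idle)
t=16: (idle)

context switches = 5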